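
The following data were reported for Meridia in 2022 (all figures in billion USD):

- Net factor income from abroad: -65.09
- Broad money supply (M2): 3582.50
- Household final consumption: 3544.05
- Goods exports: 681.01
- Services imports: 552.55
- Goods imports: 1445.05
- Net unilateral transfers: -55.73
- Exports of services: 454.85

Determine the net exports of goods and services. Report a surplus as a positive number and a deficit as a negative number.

Goods balance = 681.01 - 1445.05 = -764.04
Services balance = 454.85 - 552.55 = -97.70
Trade balance (goods + services) = -764.04 + (-97.70) = -861.74

-861.74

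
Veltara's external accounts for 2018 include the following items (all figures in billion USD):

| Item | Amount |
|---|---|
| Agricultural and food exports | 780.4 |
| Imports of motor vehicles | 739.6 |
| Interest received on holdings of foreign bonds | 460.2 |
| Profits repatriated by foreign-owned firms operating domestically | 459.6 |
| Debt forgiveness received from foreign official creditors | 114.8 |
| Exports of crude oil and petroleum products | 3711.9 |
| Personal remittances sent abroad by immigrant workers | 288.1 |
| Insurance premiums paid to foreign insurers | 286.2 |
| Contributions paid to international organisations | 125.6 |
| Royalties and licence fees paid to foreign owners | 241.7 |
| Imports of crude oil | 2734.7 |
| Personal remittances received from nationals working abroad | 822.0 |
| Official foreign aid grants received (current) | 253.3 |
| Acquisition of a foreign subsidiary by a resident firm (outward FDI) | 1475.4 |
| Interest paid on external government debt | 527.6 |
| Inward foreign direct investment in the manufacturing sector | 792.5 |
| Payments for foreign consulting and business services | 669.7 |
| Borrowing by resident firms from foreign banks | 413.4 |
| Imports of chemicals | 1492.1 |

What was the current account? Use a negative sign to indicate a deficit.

Goods: -2734.7 - 1492.1 - 739.6 + 3711.9 + 780.4 = -474.1
Services: -286.2 - 241.7 - 669.7 = -1197.6
Primary income: 460.2 - 527.6 - 459.6 = -527.0
Secondary income: -288.1 - 125.6 + 253.3 + 822.0 = 661.6
Current account = (-474.1) + (-1197.6) + (-527.0) + 661.6 = -1537.1
(Excluded from the current account — capital account: debt forgiveness received from foreign official creditors 114.8; financial account: acquisition of a foreign subsidiary by a resident firm (outward FDI) 1475.4, inward foreign direct investment in the manufacturing sector 792.5, borrowing by resident firms from foreign banks 413.4.)

-1537.1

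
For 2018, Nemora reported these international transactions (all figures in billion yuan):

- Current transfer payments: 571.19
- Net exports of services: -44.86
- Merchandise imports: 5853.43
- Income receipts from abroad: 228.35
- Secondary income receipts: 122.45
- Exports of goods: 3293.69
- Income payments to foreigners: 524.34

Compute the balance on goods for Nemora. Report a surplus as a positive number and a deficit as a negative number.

Goods balance = 3293.69 - 5853.43 = -2559.74

-2559.74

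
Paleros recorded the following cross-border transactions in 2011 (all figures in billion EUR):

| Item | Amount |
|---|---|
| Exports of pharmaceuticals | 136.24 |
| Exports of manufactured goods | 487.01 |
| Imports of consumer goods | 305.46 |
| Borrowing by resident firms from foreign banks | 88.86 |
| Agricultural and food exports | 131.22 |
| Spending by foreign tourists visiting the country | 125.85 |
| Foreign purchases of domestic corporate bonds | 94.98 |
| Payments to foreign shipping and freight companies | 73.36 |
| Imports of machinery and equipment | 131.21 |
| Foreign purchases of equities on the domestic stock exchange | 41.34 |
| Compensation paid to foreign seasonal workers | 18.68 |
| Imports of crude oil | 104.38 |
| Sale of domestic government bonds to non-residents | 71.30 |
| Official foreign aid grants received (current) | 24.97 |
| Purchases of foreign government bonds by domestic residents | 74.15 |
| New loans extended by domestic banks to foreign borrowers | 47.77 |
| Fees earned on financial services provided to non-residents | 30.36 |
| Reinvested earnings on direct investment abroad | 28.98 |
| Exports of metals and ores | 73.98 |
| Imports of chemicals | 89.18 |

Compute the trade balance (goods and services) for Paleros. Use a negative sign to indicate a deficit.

281.07

Goods: 73.98 - 305.46 + 487.01 - 89.18 - 131.21 - 104.38 + 136.24 + 131.22 = 198.22
Services: -73.36 + 30.36 + 125.85 = 82.85
Trade balance = 198.22 + 82.85 = 281.07
(Excluded from the trade balance — financial account: borrowing by resident firms from foreign banks 88.86, foreign purchases of domestic corporate bonds 94.98, foreign purchases of equities on the domestic stock exchange 41.34, sale of domestic government bonds to non-residents 71.30, purchases of foreign government bonds by domestic residents 74.15, new loans extended by domestic banks to foreign borrowers 47.77; primary income: compensation paid to foreign seasonal workers 18.68, reinvested earnings on direct investment abroad 28.98; secondary income: official foreign aid grants received (current) 24.97.)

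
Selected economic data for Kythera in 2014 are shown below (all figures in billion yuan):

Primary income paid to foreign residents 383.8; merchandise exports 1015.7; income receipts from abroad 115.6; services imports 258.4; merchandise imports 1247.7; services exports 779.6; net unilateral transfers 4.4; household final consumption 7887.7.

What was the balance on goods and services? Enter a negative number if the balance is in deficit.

Goods balance = 1015.7 - 1247.7 = -232.0
Services balance = 779.6 - 258.4 = 521.2
Trade balance (goods + services) = -232.0 + 521.2 = 289.2

289.2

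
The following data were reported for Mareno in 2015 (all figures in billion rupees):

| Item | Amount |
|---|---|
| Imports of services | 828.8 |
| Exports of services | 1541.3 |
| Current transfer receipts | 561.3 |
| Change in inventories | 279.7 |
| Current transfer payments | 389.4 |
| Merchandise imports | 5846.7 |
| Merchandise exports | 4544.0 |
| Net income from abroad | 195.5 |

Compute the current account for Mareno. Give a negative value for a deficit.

-222.8

Goods balance = 4544.0 - 5846.7 = -1302.7
Services balance = 1541.3 - 828.8 = 712.5
Trade balance (goods + services) = -1302.7 + 712.5 = -590.2
Net primary income = 195.5
Net secondary income = 561.3 - 389.4 = 171.9
Current account = -590.2 + 195.5 + 171.9 = -222.8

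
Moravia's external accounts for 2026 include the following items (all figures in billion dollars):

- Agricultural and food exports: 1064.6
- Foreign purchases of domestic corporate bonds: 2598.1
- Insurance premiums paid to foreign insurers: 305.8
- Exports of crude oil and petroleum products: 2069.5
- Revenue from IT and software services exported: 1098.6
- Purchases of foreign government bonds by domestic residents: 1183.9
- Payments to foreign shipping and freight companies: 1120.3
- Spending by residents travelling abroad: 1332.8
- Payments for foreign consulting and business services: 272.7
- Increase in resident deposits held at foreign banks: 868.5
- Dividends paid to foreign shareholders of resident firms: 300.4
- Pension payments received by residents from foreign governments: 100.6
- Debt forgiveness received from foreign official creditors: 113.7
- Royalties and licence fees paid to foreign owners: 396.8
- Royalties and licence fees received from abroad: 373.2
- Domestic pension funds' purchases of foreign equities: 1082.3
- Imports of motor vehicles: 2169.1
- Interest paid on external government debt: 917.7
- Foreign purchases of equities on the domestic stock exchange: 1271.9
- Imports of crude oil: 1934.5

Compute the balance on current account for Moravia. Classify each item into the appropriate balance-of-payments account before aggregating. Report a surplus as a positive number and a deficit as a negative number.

Goods: -1934.5 + 2069.5 + 1064.6 - 2169.1 = -969.5
Services: -1120.3 - 396.8 + 1098.6 - 1332.8 + 373.2 - 272.7 - 305.8 = -1956.6
Primary income: -917.7 - 300.4 = -1218.1
Secondary income: 100.6
Current account = (-969.5) + (-1956.6) + (-1218.1) + 100.6 = -4043.6
(Excluded from the current account — financial account: foreign purchases of domestic corporate bonds 2598.1, purchases of foreign government bonds by domestic residents 1183.9, increase in resident deposits held at foreign banks 868.5, domestic pension funds' purchases of foreign equities 1082.3, foreign purchases of equities on the domestic stock exchange 1271.9; capital account: debt forgiveness received from foreign official creditors 113.7.)

-4043.6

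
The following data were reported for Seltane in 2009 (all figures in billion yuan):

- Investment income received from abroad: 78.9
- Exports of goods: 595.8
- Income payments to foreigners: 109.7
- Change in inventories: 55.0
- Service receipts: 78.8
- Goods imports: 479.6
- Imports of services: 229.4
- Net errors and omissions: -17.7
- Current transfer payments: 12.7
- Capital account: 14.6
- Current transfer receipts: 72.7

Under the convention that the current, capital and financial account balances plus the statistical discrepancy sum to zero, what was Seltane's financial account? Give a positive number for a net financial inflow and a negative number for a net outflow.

Goods balance = 595.8 - 479.6 = 116.2
Services balance = 78.8 - 229.4 = -150.6
Trade balance (goods + services) = 116.2 + (-150.6) = -34.4
Net primary income = 78.9 - 109.7 = -30.8
Net secondary income = 72.7 - 12.7 = 60.0
Current account = -34.4 + (-30.8) + 60.0 = -5.2
Financial account = -(-5.2 + 14.6 + (-17.7)) = 8.3

8.3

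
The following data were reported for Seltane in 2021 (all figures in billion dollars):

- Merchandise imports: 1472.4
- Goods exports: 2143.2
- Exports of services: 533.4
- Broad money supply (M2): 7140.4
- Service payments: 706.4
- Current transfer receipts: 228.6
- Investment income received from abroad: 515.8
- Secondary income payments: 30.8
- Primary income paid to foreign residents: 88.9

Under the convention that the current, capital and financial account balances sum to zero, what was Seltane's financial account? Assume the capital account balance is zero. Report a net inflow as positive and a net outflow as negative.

Goods balance = 2143.2 - 1472.4 = 670.8
Services balance = 533.4 - 706.4 = -173.0
Trade balance (goods + services) = 670.8 + (-173.0) = 497.8
Net primary income = 515.8 - 88.9 = 426.9
Net secondary income = 228.6 - 30.8 = 197.8
Current account = 497.8 + 426.9 + 197.8 = 1122.5
Financial account = -(1122.5) = -1122.5

-1122.5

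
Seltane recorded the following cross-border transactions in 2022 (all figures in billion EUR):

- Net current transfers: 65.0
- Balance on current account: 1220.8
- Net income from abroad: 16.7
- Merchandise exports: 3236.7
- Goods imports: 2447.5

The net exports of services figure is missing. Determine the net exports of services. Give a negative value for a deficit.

349.9

Current account = goods balance + services balance + net primary income + net secondary income
Sum of the known components = 870.9
Net exports of services = CA - (known components) = 1220.8 - 870.9 = 349.9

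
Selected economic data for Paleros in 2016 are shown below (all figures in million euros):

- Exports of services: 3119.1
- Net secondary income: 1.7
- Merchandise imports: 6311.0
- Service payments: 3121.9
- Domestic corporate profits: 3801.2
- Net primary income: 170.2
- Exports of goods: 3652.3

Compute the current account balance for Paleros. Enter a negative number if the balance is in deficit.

Goods balance = 3652.3 - 6311.0 = -2658.7
Services balance = 3119.1 - 3121.9 = -2.8
Trade balance (goods + services) = -2658.7 + (-2.8) = -2661.5
Net primary income = 170.2
Net secondary income = 1.7
Current account = -2661.5 + 170.2 + 1.7 = -2489.6

-2489.6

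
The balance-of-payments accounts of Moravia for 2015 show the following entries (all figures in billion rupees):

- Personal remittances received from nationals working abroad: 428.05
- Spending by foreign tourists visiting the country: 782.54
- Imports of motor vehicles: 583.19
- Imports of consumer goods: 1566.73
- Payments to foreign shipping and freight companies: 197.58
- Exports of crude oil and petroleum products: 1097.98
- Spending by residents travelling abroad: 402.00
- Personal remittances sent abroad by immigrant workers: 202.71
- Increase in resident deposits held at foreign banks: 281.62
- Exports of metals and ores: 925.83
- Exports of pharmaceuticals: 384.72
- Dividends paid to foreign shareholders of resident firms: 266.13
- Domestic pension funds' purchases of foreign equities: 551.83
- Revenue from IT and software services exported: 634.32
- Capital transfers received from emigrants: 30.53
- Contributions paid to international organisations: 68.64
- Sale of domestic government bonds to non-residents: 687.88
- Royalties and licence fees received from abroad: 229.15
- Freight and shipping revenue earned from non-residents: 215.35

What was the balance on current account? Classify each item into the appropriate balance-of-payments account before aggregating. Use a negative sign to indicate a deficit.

Goods: -583.19 + 384.72 + 925.83 - 1566.73 + 1097.98 = 258.61
Services: 229.15 - 402.00 - 197.58 + 215.35 + 634.32 + 782.54 = 1261.78
Primary income: -266.13
Secondary income: -68.64 + 428.05 - 202.71 = 156.70
Current account = 258.61 + 1261.78 + (-266.13) + 156.70 = 1410.96
(Excluded from the current account — financial account: increase in resident deposits held at foreign banks 281.62, domestic pension funds' purchases of foreign equities 551.83, sale of domestic government bonds to non-residents 687.88; capital account: capital transfers received from emigrants 30.53.)

1410.96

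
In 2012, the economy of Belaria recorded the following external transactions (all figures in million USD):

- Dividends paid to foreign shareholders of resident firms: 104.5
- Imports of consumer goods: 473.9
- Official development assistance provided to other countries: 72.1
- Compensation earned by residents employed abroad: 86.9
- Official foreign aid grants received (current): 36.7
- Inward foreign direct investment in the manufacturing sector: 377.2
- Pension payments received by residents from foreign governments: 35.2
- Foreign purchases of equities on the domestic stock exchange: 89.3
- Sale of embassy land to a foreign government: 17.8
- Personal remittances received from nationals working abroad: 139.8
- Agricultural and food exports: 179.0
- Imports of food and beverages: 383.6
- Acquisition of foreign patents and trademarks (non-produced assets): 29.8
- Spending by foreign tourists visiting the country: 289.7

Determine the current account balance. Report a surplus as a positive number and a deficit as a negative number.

-266.8

Goods: -383.6 + 179.0 - 473.9 = -678.5
Services: 289.7
Primary income: -104.5 + 86.9 = -17.6
Secondary income: 139.8 - 72.1 + 36.7 + 35.2 = 139.6
Current account = (-678.5) + 289.7 + (-17.6) + 139.6 = -266.8
(Excluded from the current account — financial account: inward foreign direct investment in the manufacturing sector 377.2, foreign purchases of equities on the domestic stock exchange 89.3; capital account: sale of embassy land to a foreign government 17.8, acquisition of foreign patents and trademarks (non-produced assets) 29.8.)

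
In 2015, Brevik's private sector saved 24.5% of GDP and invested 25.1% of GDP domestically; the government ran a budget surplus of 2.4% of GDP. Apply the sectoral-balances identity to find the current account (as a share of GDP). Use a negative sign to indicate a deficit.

By the sectoral-balances identity, CA = (S_private - I) + (T - G).
Private balance = 24.5 - 25.1 = -0.6
Government balance (T - G) = 2.4
CA = -0.6 + 2.4 = 1.8

1.8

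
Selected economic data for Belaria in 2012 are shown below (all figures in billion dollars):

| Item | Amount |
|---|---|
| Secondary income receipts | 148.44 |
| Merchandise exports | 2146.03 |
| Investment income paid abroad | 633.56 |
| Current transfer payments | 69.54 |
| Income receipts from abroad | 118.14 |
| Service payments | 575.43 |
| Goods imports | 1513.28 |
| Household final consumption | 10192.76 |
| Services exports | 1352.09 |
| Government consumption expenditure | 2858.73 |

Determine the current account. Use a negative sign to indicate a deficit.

Goods balance = 2146.03 - 1513.28 = 632.75
Services balance = 1352.09 - 575.43 = 776.66
Trade balance (goods + services) = 632.75 + 776.66 = 1409.41
Net primary income = 118.14 - 633.56 = -515.42
Net secondary income = 148.44 - 69.54 = 78.90
Current account = 1409.41 + (-515.42) + 78.90 = 972.89

972.89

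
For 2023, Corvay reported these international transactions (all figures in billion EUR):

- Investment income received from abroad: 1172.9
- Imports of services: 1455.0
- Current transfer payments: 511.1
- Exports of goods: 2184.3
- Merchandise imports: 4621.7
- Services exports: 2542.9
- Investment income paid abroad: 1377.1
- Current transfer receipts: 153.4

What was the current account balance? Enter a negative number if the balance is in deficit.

Goods balance = 2184.3 - 4621.7 = -2437.4
Services balance = 2542.9 - 1455.0 = 1087.9
Trade balance (goods + services) = -2437.4 + 1087.9 = -1349.5
Net primary income = 1172.9 - 1377.1 = -204.2
Net secondary income = 153.4 - 511.1 = -357.7
Current account = -1349.5 + (-204.2) + (-357.7) = -1911.4

-1911.4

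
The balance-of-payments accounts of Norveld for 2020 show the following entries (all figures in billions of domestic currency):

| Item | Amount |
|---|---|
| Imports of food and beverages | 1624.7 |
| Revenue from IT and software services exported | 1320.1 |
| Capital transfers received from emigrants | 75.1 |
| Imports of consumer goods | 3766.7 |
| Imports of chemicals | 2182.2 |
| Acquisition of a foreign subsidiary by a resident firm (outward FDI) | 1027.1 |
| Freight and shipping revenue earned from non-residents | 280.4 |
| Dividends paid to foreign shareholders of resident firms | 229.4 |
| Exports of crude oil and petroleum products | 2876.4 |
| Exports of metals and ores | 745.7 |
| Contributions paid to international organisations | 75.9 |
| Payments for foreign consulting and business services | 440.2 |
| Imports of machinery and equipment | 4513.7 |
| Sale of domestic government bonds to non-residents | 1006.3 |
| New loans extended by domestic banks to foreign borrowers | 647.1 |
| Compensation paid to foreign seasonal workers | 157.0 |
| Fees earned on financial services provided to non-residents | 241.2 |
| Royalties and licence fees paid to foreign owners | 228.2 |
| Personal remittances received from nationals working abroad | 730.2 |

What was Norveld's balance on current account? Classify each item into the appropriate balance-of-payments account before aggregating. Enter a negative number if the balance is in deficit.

Goods: -4513.7 + 2876.4 - 2182.2 - 1624.7 + 745.7 - 3766.7 = -8465.2
Services: 280.4 + 1320.1 - 440.2 - 228.2 + 241.2 = 1173.3
Primary income: -157.0 - 229.4 = -386.4
Secondary income: 730.2 - 75.9 = 654.3
Current account = (-8465.2) + 1173.3 + (-386.4) + 654.3 = -7024.0
(Excluded from the current account — capital account: capital transfers received from emigrants 75.1; financial account: acquisition of a foreign subsidiary by a resident firm (outward FDI) 1027.1, sale of domestic government bonds to non-residents 1006.3, new loans extended by domestic banks to foreign borrowers 647.1.)

-7024.0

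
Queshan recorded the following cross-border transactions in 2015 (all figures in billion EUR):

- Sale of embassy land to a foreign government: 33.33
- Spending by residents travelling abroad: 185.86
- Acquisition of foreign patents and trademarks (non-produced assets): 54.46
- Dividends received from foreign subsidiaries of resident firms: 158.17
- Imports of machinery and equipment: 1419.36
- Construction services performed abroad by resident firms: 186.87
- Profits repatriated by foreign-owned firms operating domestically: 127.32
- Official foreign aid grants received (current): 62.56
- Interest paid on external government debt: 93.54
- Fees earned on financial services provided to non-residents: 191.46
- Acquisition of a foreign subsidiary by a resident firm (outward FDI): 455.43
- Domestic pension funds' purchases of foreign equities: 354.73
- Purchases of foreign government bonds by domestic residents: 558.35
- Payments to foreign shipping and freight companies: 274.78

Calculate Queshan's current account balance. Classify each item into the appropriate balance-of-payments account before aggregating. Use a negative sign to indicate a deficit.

Goods: -1419.36
Services: -274.78 + 191.46 + 186.87 - 185.86 = -82.31
Primary income: -93.54 - 127.32 + 158.17 = -62.69
Secondary income: 62.56
Current account = (-1419.36) + (-82.31) + (-62.69) + 62.56 = -1501.80
(Excluded from the current account — capital account: sale of embassy land to a foreign government 33.33, acquisition of foreign patents and trademarks (non-produced assets) 54.46; financial account: acquisition of a foreign subsidiary by a resident firm (outward FDI) 455.43, domestic pension funds' purchases of foreign equities 354.73, purchases of foreign government bonds by domestic residents 558.35.)

-1501.80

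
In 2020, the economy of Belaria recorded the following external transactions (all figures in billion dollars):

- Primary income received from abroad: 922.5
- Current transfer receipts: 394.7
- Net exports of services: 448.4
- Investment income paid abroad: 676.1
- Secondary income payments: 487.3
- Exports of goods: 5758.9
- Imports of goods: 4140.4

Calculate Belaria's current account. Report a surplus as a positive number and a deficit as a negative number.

Goods balance = 5758.9 - 4140.4 = 1618.5
Services balance = 448.4
Trade balance (goods + services) = 1618.5 + 448.4 = 2066.9
Net primary income = 922.5 - 676.1 = 246.4
Net secondary income = 394.7 - 487.3 = -92.6
Current account = 2066.9 + 246.4 + (-92.6) = 2220.7

2220.7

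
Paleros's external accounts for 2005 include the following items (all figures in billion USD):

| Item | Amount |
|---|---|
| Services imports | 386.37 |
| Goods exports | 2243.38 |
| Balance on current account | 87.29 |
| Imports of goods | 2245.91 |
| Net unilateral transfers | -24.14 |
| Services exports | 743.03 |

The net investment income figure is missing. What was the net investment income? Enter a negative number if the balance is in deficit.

-242.70

Current account = goods balance + services balance + net primary income + net secondary income
Sum of the known components = 329.99
Net investment income = CA - (known components) = 87.29 - 329.99 = -242.70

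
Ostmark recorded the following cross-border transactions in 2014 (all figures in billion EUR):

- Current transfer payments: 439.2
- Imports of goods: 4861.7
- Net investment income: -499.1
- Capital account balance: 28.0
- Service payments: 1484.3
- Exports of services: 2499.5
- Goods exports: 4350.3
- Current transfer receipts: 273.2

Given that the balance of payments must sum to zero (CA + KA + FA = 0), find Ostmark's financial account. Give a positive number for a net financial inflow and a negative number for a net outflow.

Goods balance = 4350.3 - 4861.7 = -511.4
Services balance = 2499.5 - 1484.3 = 1015.2
Trade balance (goods + services) = -511.4 + 1015.2 = 503.8
Net primary income = -499.1
Net secondary income = 273.2 - 439.2 = -166.0
Current account = 503.8 + (-499.1) + (-166.0) = -161.3
Financial account = -(-161.3 + 28.0) = 133.3

133.3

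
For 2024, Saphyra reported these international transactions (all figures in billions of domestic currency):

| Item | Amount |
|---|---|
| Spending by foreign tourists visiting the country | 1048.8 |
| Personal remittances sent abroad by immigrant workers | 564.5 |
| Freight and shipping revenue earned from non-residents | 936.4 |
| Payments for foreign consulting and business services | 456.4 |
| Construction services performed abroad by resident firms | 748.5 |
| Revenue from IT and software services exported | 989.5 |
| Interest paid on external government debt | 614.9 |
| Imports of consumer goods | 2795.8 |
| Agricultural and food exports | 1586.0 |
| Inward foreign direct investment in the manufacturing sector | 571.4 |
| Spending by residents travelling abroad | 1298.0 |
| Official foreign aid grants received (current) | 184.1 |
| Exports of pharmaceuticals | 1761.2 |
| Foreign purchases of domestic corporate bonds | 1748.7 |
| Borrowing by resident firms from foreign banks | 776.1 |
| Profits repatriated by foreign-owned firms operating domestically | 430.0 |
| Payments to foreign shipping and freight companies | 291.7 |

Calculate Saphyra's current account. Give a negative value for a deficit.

Goods: -2795.8 + 1761.2 + 1586.0 = 551.4
Services: -291.7 + 989.5 + 1048.8 - 456.4 - 1298.0 + 748.5 + 936.4 = 1677.1
Primary income: -430.0 - 614.9 = -1044.9
Secondary income: 184.1 - 564.5 = -380.4
Current account = 551.4 + 1677.1 + (-1044.9) + (-380.4) = 803.2
(Excluded from the current account — financial account: inward foreign direct investment in the manufacturing sector 571.4, foreign purchases of domestic corporate bonds 1748.7, borrowing by resident firms from foreign banks 776.1.)

803.2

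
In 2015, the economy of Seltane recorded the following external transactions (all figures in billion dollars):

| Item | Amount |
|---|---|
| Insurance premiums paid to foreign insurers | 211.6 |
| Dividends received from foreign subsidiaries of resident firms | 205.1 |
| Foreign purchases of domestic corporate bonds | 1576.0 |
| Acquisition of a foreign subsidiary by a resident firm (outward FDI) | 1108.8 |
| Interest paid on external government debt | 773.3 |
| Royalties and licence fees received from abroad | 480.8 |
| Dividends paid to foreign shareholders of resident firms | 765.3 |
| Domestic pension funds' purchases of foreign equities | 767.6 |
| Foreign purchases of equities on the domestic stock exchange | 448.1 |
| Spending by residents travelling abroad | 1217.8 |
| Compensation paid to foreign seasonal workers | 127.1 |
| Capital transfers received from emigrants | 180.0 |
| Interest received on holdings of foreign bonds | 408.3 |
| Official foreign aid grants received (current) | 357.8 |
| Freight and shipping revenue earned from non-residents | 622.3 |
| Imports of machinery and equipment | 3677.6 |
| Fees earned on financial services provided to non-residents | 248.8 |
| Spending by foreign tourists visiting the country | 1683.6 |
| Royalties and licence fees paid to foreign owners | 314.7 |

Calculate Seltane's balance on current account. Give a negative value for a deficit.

Goods: -3677.6
Services: -1217.8 + 622.3 + 248.8 + 480.8 - 211.6 - 314.7 + 1683.6 = 1291.4
Primary income: -773.3 + 408.3 + 205.1 - 127.1 - 765.3 = -1052.3
Secondary income: 357.8
Current account = (-3677.6) + 1291.4 + (-1052.3) + 357.8 = -3080.7
(Excluded from the current account — financial account: foreign purchases of domestic corporate bonds 1576.0, acquisition of a foreign subsidiary by a resident firm (outward FDI) 1108.8, domestic pension funds' purchases of foreign equities 767.6, foreign purchases of equities on the domestic stock exchange 448.1; capital account: capital transfers received from emigrants 180.0.)

-3080.7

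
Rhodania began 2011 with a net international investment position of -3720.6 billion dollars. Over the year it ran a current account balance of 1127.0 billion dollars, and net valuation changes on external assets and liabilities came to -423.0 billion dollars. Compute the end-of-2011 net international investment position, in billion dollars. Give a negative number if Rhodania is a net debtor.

-3016.6

Change in NIIP = current account + net valuation change = 1127.0 + (-423.0) = 704.0
End-of-year NIIP = -3720.6 + 704.0 = -3016.6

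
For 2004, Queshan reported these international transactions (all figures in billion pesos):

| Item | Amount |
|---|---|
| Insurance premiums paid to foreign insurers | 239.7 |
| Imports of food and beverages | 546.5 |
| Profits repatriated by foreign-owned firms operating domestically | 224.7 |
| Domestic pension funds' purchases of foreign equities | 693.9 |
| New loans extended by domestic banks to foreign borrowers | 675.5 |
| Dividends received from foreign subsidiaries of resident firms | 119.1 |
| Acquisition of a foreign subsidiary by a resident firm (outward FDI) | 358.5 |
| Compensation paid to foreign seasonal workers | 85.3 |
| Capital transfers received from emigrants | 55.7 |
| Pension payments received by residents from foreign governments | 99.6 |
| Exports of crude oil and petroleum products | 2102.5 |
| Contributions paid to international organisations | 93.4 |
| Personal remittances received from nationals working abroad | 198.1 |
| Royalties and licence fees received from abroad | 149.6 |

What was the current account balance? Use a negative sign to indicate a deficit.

Goods: 2102.5 - 546.5 = 1556.0
Services: 149.6 - 239.7 = -90.1
Primary income: -85.3 - 224.7 + 119.1 = -190.9
Secondary income: 198.1 + 99.6 - 93.4 = 204.3
Current account = 1556.0 + (-90.1) + (-190.9) + 204.3 = 1479.3
(Excluded from the current account — financial account: domestic pension funds' purchases of foreign equities 693.9, new loans extended by domestic banks to foreign borrowers 675.5, acquisition of a foreign subsidiary by a resident firm (outward FDI) 358.5; capital account: capital transfers received from emigrants 55.7.)

1479.3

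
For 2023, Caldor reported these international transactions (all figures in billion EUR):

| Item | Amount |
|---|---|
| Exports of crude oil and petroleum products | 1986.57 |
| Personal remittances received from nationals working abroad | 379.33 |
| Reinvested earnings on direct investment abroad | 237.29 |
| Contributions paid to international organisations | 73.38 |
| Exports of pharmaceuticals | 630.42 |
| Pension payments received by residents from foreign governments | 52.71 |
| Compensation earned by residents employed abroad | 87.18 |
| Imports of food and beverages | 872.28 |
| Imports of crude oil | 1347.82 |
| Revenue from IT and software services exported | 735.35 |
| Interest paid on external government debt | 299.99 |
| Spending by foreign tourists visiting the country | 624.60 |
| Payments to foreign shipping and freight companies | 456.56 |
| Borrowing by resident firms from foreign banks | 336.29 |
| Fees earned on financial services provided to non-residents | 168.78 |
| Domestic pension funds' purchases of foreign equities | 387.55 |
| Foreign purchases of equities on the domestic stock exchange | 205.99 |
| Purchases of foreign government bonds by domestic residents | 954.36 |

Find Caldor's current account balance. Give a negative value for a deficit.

Goods: -872.28 - 1347.82 + 630.42 + 1986.57 = 396.89
Services: -456.56 + 624.60 + 735.35 + 168.78 = 1072.17
Primary income: 87.18 - 299.99 + 237.29 = 24.48
Secondary income: -73.38 + 52.71 + 379.33 = 358.66
Current account = 396.89 + 1072.17 + 24.48 + 358.66 = 1852.20
(Excluded from the current account — financial account: borrowing by resident firms from foreign banks 336.29, domestic pension funds' purchases of foreign equities 387.55, foreign purchases of equities on the domestic stock exchange 205.99, purchases of foreign government bonds by domestic residents 954.36.)

1852.20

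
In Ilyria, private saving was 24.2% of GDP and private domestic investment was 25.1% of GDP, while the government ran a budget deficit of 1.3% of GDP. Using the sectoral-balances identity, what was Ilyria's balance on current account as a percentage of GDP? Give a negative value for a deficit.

By the sectoral-balances identity, CA = (S_private - I) + (T - G).
Private balance = 24.2 - 25.1 = -0.9
Government balance (T - G) = -1.3
CA = -0.9 + (-1.3) = -2.2

-2.2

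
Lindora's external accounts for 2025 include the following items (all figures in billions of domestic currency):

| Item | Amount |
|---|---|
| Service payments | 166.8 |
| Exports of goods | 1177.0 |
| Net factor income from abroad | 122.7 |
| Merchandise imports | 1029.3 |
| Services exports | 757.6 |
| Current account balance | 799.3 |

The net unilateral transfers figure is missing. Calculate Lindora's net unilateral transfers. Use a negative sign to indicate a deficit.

-61.9

Current account = goods balance + services balance + net primary income + net secondary income
Sum of the known components = 861.2
Net unilateral transfers = CA - (known components) = 799.3 - 861.2 = -61.9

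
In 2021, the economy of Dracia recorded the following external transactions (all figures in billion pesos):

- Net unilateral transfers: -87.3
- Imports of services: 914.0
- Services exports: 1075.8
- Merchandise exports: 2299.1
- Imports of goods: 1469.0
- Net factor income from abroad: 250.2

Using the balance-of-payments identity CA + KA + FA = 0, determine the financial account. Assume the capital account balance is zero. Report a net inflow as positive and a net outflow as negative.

Goods balance = 2299.1 - 1469.0 = 830.1
Services balance = 1075.8 - 914.0 = 161.8
Trade balance (goods + services) = 830.1 + 161.8 = 991.9
Net primary income = 250.2
Net secondary income = -87.3
Current account = 991.9 + 250.2 + (-87.3) = 1154.8
Financial account = -(1154.8) = -1154.8

-1154.8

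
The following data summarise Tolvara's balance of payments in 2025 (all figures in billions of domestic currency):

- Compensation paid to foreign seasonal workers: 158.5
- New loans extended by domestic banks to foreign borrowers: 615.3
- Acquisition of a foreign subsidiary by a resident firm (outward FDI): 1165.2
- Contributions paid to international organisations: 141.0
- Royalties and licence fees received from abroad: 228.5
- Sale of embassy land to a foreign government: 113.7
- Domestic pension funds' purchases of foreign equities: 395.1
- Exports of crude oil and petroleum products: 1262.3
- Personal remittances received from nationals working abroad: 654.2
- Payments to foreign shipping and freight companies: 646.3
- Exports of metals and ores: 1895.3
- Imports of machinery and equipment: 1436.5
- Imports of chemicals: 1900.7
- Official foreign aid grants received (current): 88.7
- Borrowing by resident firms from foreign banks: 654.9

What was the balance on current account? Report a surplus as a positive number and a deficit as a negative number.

-154.0

Goods: 1262.3 - 1900.7 - 1436.5 + 1895.3 = -179.6
Services: 228.5 - 646.3 = -417.8
Primary income: -158.5
Secondary income: 88.7 + 654.2 - 141.0 = 601.9
Current account = (-179.6) + (-417.8) + (-158.5) + 601.9 = -154.0
(Excluded from the current account — financial account: new loans extended by domestic banks to foreign borrowers 615.3, acquisition of a foreign subsidiary by a resident firm (outward FDI) 1165.2, domestic pension funds' purchases of foreign equities 395.1, borrowing by resident firms from foreign banks 654.9; capital account: sale of embassy land to a foreign government 113.7.)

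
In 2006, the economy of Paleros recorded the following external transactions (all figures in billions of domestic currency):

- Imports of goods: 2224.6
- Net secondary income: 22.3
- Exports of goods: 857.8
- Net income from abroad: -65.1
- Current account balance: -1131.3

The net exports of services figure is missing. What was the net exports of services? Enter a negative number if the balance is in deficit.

Current account = goods balance + services balance + net primary income + net secondary income
Sum of the known components = -1409.6
Net exports of services = CA - (known components) = -1131.3 - (-1409.6) = 278.3

278.3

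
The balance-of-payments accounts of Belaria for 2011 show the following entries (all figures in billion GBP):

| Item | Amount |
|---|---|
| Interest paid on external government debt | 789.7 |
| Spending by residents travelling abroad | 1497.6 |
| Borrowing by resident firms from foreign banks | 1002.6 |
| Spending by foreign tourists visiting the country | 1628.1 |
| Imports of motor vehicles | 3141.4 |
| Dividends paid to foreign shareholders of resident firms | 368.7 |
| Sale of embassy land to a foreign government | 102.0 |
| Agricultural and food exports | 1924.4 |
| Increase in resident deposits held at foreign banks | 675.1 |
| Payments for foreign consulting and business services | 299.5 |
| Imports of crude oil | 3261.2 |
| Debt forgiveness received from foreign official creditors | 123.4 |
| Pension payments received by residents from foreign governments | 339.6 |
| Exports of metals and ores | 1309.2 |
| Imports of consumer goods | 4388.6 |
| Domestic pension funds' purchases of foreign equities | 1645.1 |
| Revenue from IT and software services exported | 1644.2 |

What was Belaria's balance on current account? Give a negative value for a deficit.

Goods: -3141.4 + 1309.2 + 1924.4 - 3261.2 - 4388.6 = -7557.6
Services: -299.5 - 1497.6 + 1644.2 + 1628.1 = 1475.2
Primary income: -789.7 - 368.7 = -1158.4
Secondary income: 339.6
Current account = (-7557.6) + 1475.2 + (-1158.4) + 339.6 = -6901.2
(Excluded from the current account — financial account: borrowing by resident firms from foreign banks 1002.6, increase in resident deposits held at foreign banks 675.1, domestic pension funds' purchases of foreign equities 1645.1; capital account: sale of embassy land to a foreign government 102.0, debt forgiveness received from foreign official creditors 123.4.)

-6901.2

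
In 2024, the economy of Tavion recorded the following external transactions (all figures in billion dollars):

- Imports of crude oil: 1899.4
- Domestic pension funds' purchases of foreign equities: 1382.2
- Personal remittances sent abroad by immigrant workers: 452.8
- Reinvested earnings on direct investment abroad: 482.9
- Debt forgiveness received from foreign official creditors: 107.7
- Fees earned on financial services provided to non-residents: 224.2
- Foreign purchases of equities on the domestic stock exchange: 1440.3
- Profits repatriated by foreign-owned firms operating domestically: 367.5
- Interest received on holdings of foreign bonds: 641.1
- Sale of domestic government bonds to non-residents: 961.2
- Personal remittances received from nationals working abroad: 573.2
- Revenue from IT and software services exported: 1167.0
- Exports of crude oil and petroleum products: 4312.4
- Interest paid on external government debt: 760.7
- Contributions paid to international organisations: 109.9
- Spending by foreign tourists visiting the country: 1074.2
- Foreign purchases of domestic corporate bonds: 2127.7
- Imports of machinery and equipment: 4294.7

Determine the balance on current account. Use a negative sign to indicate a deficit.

Goods: -1899.4 - 4294.7 + 4312.4 = -1881.7
Services: 1167.0 + 224.2 + 1074.2 = 2465.4
Primary income: 641.1 + 482.9 - 760.7 - 367.5 = -4.2
Secondary income: 573.2 - 452.8 - 109.9 = 10.5
Current account = (-1881.7) + 2465.4 + (-4.2) + 10.5 = 590.0
(Excluded from the current account — financial account: domestic pension funds' purchases of foreign equities 1382.2, foreign purchases of equities on the domestic stock exchange 1440.3, sale of domestic government bonds to non-residents 961.2, foreign purchases of domestic corporate bonds 2127.7; capital account: debt forgiveness received from foreign official creditors 107.7.)

590.0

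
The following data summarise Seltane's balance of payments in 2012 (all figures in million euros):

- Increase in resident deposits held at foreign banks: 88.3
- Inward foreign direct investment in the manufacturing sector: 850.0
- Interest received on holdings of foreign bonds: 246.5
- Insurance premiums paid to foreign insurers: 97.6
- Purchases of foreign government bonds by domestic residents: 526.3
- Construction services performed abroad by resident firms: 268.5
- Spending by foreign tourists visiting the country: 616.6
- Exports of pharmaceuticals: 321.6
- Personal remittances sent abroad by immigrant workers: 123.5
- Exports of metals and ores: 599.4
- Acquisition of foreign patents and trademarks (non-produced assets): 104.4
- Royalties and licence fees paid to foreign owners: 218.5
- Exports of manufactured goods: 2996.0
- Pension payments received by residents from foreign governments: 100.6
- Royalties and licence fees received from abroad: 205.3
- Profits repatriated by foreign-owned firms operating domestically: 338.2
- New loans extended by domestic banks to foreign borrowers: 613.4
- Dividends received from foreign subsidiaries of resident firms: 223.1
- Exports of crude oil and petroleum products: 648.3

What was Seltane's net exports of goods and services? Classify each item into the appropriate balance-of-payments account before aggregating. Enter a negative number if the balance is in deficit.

5339.6

Goods: 321.6 + 599.4 + 648.3 + 2996.0 = 4565.3
Services: 616.6 - 218.5 + 268.5 + 205.3 - 97.6 = 774.3
Trade balance = 4565.3 + 774.3 = 5339.6
(Excluded from the trade balance — financial account: increase in resident deposits held at foreign banks 88.3, inward foreign direct investment in the manufacturing sector 850.0, purchases of foreign government bonds by domestic residents 526.3, new loans extended by domestic banks to foreign borrowers 613.4; primary income: interest received on holdings of foreign bonds 246.5, profits repatriated by foreign-owned firms operating domestically 338.2, dividends received from foreign subsidiaries of resident firms 223.1; secondary income: personal remittances sent abroad by immigrant workers 123.5, pension payments received by residents from foreign governments 100.6; capital account: acquisition of foreign patents and trademarks (non-produced assets) 104.4.)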